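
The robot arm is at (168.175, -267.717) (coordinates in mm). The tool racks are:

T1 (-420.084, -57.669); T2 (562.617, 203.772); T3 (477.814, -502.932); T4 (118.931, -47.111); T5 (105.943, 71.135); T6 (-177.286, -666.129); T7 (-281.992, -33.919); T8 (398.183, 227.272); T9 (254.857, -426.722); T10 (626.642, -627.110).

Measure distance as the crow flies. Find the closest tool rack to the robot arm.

Distances from (168.175, -267.717):
T1: 624.635 mm
T2: 614.725 mm
T3: 388.848 mm
T4: 226.035 mm
T5: 344.519 mm
T6: 527.329 mm
T7: 507.259 mm
T8: 545.818 mm
T9: 181.098 mm
T10: 582.542 mm
Minimum: T9 at 181.098 mm.

T9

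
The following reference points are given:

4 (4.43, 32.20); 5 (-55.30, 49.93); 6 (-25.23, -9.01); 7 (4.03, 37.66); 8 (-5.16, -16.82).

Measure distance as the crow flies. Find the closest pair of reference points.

4 and 7

Pairwise distances:
4–7: √((-0.40)² + (5.46)²) = √(0.1600 + 29.8116) = 5.47
6–8: √((20.07)² + (-7.81)²) = √(402.8049 + 60.9961) = 21.54
4–8: √((-9.59)² + (-49.02)²) = √(91.9681 + 2402.9604) = 49.95
4–6: √((-29.66)² + (-41.21)²) = √(879.7156 + 1698.2641) = 50.77
6–7: √((29.26)² + (46.67)²) = √(856.1476 + 2178.0889) = 55.08
7–8: √((-9.19)² + (-54.48)²) = √(84.4561 + 2968.0704) = 55.25
5–7: √((59.33)² + (-12.27)²) = √(3520.0489 + 150.5529) = 60.59
4–5: √((-59.73)² + (17.73)²) = √(3567.6729 + 314.3529) = 62.31
5–6: √((30.07)² + (-58.94)²) = √(904.2049 + 3473.9236) = 66.17
5–8: √((50.14)² + (-66.75)²) = √(2514.0196 + 4455.5625) = 83.48
Closest pair: 4–7 at 5.47.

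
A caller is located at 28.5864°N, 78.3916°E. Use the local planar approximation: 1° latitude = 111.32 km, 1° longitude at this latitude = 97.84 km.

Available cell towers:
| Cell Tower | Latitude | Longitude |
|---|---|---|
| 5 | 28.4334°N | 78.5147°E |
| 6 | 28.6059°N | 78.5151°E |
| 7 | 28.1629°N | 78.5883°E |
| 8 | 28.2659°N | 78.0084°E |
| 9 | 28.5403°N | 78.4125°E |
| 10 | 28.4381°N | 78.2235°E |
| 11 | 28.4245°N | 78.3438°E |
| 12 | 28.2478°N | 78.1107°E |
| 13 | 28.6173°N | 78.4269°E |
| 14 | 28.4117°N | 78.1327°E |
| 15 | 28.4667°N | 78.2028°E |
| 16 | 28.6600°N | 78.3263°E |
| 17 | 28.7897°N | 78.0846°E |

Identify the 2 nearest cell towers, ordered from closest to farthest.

13, 9

Distances from 28.5864°N, 78.3916°E:
5: √((-0.1530·111.32)² + (0.1231·97.84)²) = √(290.087661 + 145.060441) = 20.8602 km
6: √((0.0195·111.32)² + (0.1235·97.84)²) = √(4.712112 + 146.004689) = 12.2767 km
7: √((-0.4235·111.32)² + (0.1967·97.84)²) = √(2222.558622 + 370.374952) = 50.9209 km
8: √((-0.3205·111.32)² + (-0.3832·97.84)²) = √(1272.923965 + 1405.671659) = 51.7552 km
9: √((-0.0461·111.32)² + (0.0209·97.84)²) = √(26.335905 + 4.181436) = 5.5243 km
10: √((-0.1483·111.32)² + (-0.1681·97.84)²) = √(272.539025 + 270.500651) = 23.3032 km
11: √((-0.1619·111.32)² + (-0.0478·97.84)²) = √(324.818004 + 21.872009) = 18.6196 km
12: √((-0.3386·111.32)² + (-0.2809·97.84)²) = √(1420.758630 + 755.329360) = 46.6486 km
13: √((0.0309·111.32)² + (0.0353·97.84)²) = √(11.832141 + 11.928403) = 4.8745 km
14: √((-0.1747·111.32)² + (-0.2589·97.84)²) = √(378.209301 + 641.648213) = 31.9352 km
15: √((-0.1197·111.32)² + (-0.1888·97.84)²) = √(177.555732 + 341.221877) = 22.7767 km
16: √((0.0736·111.32)² + (-0.0653·97.84)²) = √(67.127740 + 40.818708) = 10.3897 km
17: √((0.2033·111.32)² + (-0.3070·97.84)²) = √(512.178274 + 902.214160) = 37.6084 km
Sorted: 13 (4.8745 km) < 9 (5.5243 km) < 16 (10.3897 km) < 6 (12.2767 km) < …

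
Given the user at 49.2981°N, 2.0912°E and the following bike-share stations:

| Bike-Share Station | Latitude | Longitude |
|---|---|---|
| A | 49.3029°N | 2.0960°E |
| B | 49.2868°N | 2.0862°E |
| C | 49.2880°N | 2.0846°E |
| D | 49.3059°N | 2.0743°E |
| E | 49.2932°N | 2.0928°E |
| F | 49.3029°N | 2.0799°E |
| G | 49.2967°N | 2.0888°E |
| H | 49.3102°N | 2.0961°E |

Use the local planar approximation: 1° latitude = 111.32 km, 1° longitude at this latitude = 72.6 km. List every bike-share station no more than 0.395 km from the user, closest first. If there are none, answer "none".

Distances from 49.2981°N, 2.0912°E:
A: √((0.0048·111.32)² + (0.0048·72.6)²) = √(0.285515 + 0.121438) = 0.6379 km
B: √((-0.0113·111.32)² + (-0.0050·72.6)²) = √(1.582353 + 0.131769) = 1.3092 km
C: √((-0.0101·111.32)² + (-0.0066·72.6)²) = √(1.264122 + 0.229594) = 1.2222 km
D: √((0.0078·111.32)² + (-0.0169·72.6)²) = √(0.753938 + 1.505382) = 1.5031 km
E: √((-0.0049·111.32)² + (0.0016·72.6)²) = √(0.297535 + 0.013493) = 0.5577 km
F: √((0.0048·111.32)² + (-0.0113·72.6)²) = √(0.285515 + 0.673023) = 0.9790 km
G: √((-0.0014·111.32)² + (-0.0024·72.6)²) = √(0.024289 + 0.030360) = 0.2338 km
H: √((0.0121·111.32)² + (0.0049·72.6)²) = √(1.814334 + 0.126551) = 1.3932 km
Threshold 0.395 km: G (0.2338 km) is within range.

G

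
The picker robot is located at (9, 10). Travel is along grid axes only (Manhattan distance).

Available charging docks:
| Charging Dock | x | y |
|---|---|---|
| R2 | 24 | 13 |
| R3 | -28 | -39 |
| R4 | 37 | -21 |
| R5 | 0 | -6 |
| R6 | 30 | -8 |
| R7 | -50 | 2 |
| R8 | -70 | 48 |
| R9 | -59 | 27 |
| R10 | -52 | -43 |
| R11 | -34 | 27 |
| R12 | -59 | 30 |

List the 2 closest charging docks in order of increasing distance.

Distances from (9, 10):
R2: |15| + |3| = 15 + 3 = 18
R3: |-37| + |-49| = 37 + 49 = 86
R4: |28| + |-31| = 28 + 31 = 59
R5: |-9| + |-16| = 9 + 16 = 25
R6: |21| + |-18| = 21 + 18 = 39
R7: |-59| + |-8| = 59 + 8 = 67
R8: |-79| + |38| = 79 + 38 = 117
R9: |-68| + |17| = 68 + 17 = 85
R10: |-61| + |-53| = 61 + 53 = 114
R11: |-43| + |17| = 43 + 17 = 60
R12: |-68| + |20| = 68 + 20 = 88
Sorted: R2 (18) < R5 (25) < R6 (39) < R4 (59) < …

R2, R5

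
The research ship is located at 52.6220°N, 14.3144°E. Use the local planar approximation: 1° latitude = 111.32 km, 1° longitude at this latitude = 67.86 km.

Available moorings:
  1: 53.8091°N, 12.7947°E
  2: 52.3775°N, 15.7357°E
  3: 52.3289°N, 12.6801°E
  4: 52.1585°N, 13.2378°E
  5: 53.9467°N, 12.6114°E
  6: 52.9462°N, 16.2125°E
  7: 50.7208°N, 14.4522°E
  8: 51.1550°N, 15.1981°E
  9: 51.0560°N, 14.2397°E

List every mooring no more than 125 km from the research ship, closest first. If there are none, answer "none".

4, 2, 3

Distances from 52.6220°N, 14.3144°E:
1: √((1.1871·111.32)² + (-1.5197·67.86)²) = √(17463.086504 + 10635.145541) = 167.6253 km
2: √((-0.2445·111.32)² + (1.4213·67.86)²) = √(740.805371 + 9302.490233) = 100.2162 km
3: √((-0.2931·111.32)² + (-1.6343·67.86)²) = √(1064.579336 + 12299.608049) = 115.6036 km
4: √((-0.4635·111.32)² + (-1.0766·67.86)²) = √(2662.231834 + 5337.482469) = 89.4411 km
5: √((1.3247·111.32)² + (-1.7030·67.86)²) = √(21746.104363 + 13355.403281) = 187.3540 km
6: √((0.3242·111.32)² + (1.8981·67.86)²) = √(1302.484058 + 16590.745027) = 133.7656 km
7: √((-1.9012·111.32)² + (0.1378·67.86)²) = √(44792.160078 + 87.443221) = 211.8481 km
8: √((-1.4670·111.32)² + (0.8837·67.86)²) = √(26668.993345 + 3596.146872) = 173.9688 km
9: √((-1.5660·111.32)² + (-0.0747·67.86)²) = √(30389.944767 + 25.696201) = 174.4008 km
Threshold 125 km: 4 (89.4411 km), 2 (100.2162 km), 3 (115.6036 km) are within range.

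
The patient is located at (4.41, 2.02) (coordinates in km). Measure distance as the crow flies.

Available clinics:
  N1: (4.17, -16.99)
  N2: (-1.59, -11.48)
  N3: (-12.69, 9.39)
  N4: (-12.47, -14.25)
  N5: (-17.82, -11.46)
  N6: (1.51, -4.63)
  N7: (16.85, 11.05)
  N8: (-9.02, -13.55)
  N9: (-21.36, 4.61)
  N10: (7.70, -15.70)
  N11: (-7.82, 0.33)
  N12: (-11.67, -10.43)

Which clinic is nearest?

N6

Distances from (4.41, 2.02):
N1: 19.01 km
N2: 14.77 km
N3: 18.62 km
N4: 23.44 km
N5: 26.00 km
N6: 7.25 km
N7: 15.37 km
N8: 20.56 km
N9: 25.90 km
N10: 18.02 km
N11: 12.35 km
N12: 20.34 km
Minimum: N6 at 7.25 km.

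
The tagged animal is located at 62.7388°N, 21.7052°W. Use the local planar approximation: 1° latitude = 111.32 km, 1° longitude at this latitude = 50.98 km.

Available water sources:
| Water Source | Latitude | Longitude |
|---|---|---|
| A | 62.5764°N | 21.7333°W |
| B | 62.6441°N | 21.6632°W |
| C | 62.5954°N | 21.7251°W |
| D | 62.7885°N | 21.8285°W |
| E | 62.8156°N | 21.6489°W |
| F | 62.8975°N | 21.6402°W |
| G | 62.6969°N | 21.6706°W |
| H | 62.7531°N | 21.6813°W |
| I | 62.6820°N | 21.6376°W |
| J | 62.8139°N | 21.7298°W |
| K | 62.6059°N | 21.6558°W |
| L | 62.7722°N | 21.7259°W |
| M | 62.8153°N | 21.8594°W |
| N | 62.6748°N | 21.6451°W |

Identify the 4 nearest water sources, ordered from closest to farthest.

H, L, G, I

Distances from 62.7388°N, 21.7052°W:
A: √((-0.1624·111.32)² + (-0.0281·50.98)²) = √(326.827390 + 2.052165) = 18.1350 km
B: √((-0.0947·111.32)² + (0.0420·50.98)²) = √(111.133848 + 4.584566) = 10.7572 km
C: √((-0.1434·111.32)² + (-0.0199·50.98)²) = √(254.826564 + 1.029214) = 15.9955 km
D: √((0.0497·111.32)² + (-0.1233·50.98)²) = √(30.609707 + 39.511709) = 8.3739 km
E: √((0.0768·111.32)² + (0.0563·50.98)²) = √(73.091830 + 8.237899) = 9.0183 km
F: √((0.1587·111.32)² + (0.0650·50.98)²) = √(312.104657 + 10.980608) = 17.9746 km
G: √((-0.0419·111.32)² + (0.0346·50.98)²) = √(21.755769 + 3.111371) = 4.9867 km
H: √((0.0143·111.32)² + (0.0239·50.98)²) = √(2.534069 + 1.484552) = 2.0046 km
I: √((-0.0568·111.32)² + (0.0676·50.98)²) = √(39.980025 + 11.876625) = 7.2012 km
J: √((0.0751·111.32)² + (-0.0246·50.98)²) = √(69.891807 + 1.572787) = 8.4537 km
K: √((-0.1329·111.32)² + (0.0494·50.98)²) = √(218.875100 + 6.342399) = 15.0072 km
L: √((0.0334·111.32)² + (-0.0207·50.98)²) = √(13.824178 + 1.113629) = 3.8649 km
M: √((0.0765·111.32)² + (-0.1542·50.98)²) = √(72.521915 + 61.797145) = 11.5896 km
N: √((-0.0640·111.32)² + (0.0601·50.98)²) = √(50.758215 + 9.387471) = 7.7554 km
Sorted: H (2.0046 km) < L (3.8649 km) < G (4.9867 km) < I (7.2012 km) < N (7.7554 km) < D (8.3739 km) < …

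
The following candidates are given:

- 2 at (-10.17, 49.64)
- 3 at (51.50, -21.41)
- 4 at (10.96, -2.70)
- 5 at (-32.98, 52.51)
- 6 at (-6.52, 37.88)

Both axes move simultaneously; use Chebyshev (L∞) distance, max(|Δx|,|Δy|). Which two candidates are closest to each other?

Pairwise distances:
2–3: max(|61.67|, |-71.05|) = 71.05
2–4: max(|21.13|, |-52.34|) = 52.34
2–5: max(|-22.81|, |2.87|) = 22.81
2–6: max(|3.65|, |-11.76|) = 11.76
3–4: max(|-40.54|, |18.71|) = 40.54
3–5: max(|-84.48|, |73.92|) = 84.48
3–6: max(|-58.02|, |59.29|) = 59.29
4–5: max(|-43.94|, |55.21|) = 55.21
4–6: max(|-17.48|, |40.58|) = 40.58
5–6: max(|26.46|, |-14.63|) = 26.46
Closest pair: 2–6 at 11.76.

2 and 6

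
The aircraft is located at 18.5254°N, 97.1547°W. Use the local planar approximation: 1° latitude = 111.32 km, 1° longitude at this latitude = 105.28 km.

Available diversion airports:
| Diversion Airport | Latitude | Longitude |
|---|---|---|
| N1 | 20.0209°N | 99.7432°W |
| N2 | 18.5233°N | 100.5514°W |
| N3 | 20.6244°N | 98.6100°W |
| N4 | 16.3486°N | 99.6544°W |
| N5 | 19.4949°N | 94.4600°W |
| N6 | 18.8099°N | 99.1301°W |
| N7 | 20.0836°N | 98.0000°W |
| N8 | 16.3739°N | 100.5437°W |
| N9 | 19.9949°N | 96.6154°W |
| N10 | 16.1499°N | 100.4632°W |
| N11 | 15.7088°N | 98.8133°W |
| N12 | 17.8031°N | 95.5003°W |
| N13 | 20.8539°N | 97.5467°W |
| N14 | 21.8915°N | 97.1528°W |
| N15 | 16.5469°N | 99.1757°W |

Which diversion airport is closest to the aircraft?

Distances from 18.5254°N, 97.1547°W:
N1: 319.3446 km
N2: 357.6047 km
N3: 279.4134 km
N4: 357.7391 km
N5: 303.5331 km
N6: 210.3678 km
N7: 194.9558 km
N8: 429.7261 km
N9: 173.1579 km
N10: 437.3270 km
N11: 358.8886 km
N12: 191.8390 km
N13: 262.4734 km
N14: 374.7143 km
N15: 306.2352 km
Minimum: N9 at 173.1579 km.

N9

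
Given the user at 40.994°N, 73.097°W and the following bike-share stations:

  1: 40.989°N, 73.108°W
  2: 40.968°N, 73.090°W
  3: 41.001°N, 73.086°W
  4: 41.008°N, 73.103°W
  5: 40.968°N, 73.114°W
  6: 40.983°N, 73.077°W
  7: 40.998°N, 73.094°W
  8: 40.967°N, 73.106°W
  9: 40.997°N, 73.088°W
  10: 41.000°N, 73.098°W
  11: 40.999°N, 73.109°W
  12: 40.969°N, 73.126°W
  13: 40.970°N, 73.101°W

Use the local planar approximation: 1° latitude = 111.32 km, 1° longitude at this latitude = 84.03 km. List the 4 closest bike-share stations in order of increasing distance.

7, 10, 9, 1

Distances from 40.994°N, 73.097°W:
1: √((-0.005·111.32)² + (-0.011·84.03)²) = √(0.30980 + 0.85439) = 1.079 km
2: √((-0.026·111.32)² + (0.007·84.03)²) = √(8.37709 + 0.34599) = 2.953 km
3: √((0.007·111.32)² + (0.011·84.03)²) = √(0.60721 + 0.85439) = 1.209 km
4: √((0.014·111.32)² + (-0.006·84.03)²) = √(2.42886 + 0.25420) = 1.638 km
5: √((-0.026·111.32)² + (-0.017·84.03)²) = √(8.37709 + 2.04064) = 3.228 km
6: √((-0.011·111.32)² + (0.020·84.03)²) = √(1.49945 + 2.82442) = 2.079 km
7: √((0.004·111.32)² + (0.003·84.03)²) = √(0.19827 + 0.06355) = 0.512 km
8: √((-0.027·111.32)² + (-0.009·84.03)²) = √(9.03387 + 0.57194) = 3.099 km
9: √((0.003·111.32)² + (0.009·84.03)²) = √(0.11153 + 0.57194) = 0.827 km
10: √((0.006·111.32)² + (-0.001·84.03)²) = √(0.44612 + 0.00706) = 0.673 km
11: √((0.005·111.32)² + (-0.012·84.03)²) = √(0.30980 + 1.01679) = 1.152 km
12: √((-0.025·111.32)² + (-0.029·84.03)²) = √(7.74509 + 5.93834) = 3.699 km
13: √((-0.024·111.32)² + (-0.004·84.03)²) = √(7.13787 + 0.11298) = 2.693 km
Sorted: 7 (0.512 km) < 10 (0.673 km) < 9 (0.827 km) < 1 (1.079 km) < 11 (1.152 km) < 3 (1.209 km) < …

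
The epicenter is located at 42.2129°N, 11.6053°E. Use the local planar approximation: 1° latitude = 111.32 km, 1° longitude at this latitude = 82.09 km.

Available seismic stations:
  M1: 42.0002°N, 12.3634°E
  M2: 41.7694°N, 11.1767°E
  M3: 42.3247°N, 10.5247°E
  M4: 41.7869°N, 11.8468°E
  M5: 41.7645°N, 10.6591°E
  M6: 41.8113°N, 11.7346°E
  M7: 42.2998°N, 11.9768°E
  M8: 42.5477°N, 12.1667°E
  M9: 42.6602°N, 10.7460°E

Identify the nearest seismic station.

Distances from 42.2129°N, 11.6053°E:
M1: √((-0.2127·111.32)² + (0.7581·82.09)²) = √(560.636508 + 3872.875219) = 66.5846 km
M2: √((-0.4435·111.32)² + (-0.4286·82.09)²) = √(2437.438371 + 1237.897953) = 60.6246 km
M3: √((0.1118·111.32)² + (-1.0806·82.09)²) = √(154.892362 + 7868.834981) = 89.5753 km
M4: √((-0.4260·111.32)² + (0.2415·82.09)²) = √(2248.876434 + 393.020118) = 51.3994 km
M5: √((-0.4484·111.32)² + (-0.9462·82.09)²) = √(2491.595875 + 6033.181612) = 92.3297 km
M6: √((-0.4016·111.32)² + (0.1293·82.09)²) = √(1998.636450 + 112.662027) = 45.9489 km
M7: √((0.0869·111.32)² + (0.3715·82.09)²) = √(93.580626 + 930.032548) = 31.9940 km
M8: √((0.3348·111.32)² + (0.5614·82.09)²) = √(1389.048129 + 2123.857273) = 59.2698 km
M9: √((0.4473·111.32)² + (-0.8593·82.09)²) = √(2479.386269 + 4975.882712) = 86.3439 km
Minimum: M7 at 31.9940 km.

M7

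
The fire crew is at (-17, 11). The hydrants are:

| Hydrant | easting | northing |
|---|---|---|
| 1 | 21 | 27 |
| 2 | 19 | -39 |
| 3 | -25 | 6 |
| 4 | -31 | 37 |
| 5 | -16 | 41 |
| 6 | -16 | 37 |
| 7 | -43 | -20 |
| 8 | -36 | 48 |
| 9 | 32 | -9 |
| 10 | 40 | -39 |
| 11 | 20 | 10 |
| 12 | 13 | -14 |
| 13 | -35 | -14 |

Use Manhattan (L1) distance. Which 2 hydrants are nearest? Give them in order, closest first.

3, 6

Distances from (-17, 11):
1: |38| + |16| = 38 + 16 = 54
2: |36| + |-50| = 36 + 50 = 86
3: |-8| + |-5| = 8 + 5 = 13
4: |-14| + |26| = 14 + 26 = 40
5: |1| + |30| = 1 + 30 = 31
6: |1| + |26| = 1 + 26 = 27
7: |-26| + |-31| = 26 + 31 = 57
8: |-19| + |37| = 19 + 37 = 56
9: |49| + |-20| = 49 + 20 = 69
10: |57| + |-50| = 57 + 50 = 107
11: |37| + |-1| = 37 + 1 = 38
12: |30| + |-25| = 30 + 25 = 55
13: |-18| + |-25| = 18 + 25 = 43
Sorted: 3 (13) < 6 (27) < 5 (31) < 11 (38) < …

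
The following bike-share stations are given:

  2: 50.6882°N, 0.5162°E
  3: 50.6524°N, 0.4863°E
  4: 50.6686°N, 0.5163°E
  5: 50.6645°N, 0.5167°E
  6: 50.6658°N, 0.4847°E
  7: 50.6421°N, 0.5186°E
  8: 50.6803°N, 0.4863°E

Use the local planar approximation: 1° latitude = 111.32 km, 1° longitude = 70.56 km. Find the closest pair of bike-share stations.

4 and 5

Pairwise distances:
2–3: 4.5092 km
2–4: 2.1819 km
2–5: 2.6385 km
2–6: 3.3404 km
2–7: 5.1346 km
2–8: 2.2857 km
3–4: 2.7808 km
3–5: 2.5329 km
3–6: 1.4960 km
3–7: 2.5513 km
3–8: 3.1058 km
4–5: 0.4573 km
4–6: 2.2514 km
4–7: 2.9544 km
4–8: 2.4854 km
5–6: 2.2626 km
5–7: 2.4972 km
5–8: 2.7739 km
6–7: 3.5612 km
6–8: 1.6181 km
7–8: 4.8247 km
Closest pair: 4–5 at 0.4573 km.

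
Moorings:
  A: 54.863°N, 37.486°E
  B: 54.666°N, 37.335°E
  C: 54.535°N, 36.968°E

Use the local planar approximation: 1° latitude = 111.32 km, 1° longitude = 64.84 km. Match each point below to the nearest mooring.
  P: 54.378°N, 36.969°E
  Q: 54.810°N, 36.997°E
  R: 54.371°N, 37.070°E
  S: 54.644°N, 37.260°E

P→C; Q→B; R→C; S→B

P at 54.378°N, 36.969°E:
  A: √((0.485·111.32)² + (0.517·64.84)²) = √(2914.94170 + 1123.74326) = 63.551 km
  B: √((0.288·111.32)² + (0.366·64.84)²) = √(1027.85386 + 563.18124) = 39.888 km
  C: √((0.157·111.32)² + (-0.001·64.84)²) = √(305.45392 + 0.00420) = 17.477 km
  → nearest: C (17.477 km)
Q at 54.810°N, 36.997°E:
  A: √((0.053·111.32)² + (0.489·64.84)²) = √(34.80953 + 1005.31863) = 32.251 km
  B: √((-0.144·111.32)² + (0.338·64.84)²) = √(256.96346 + 480.30755) = 27.153 km
  C: √((-0.275·111.32)² + (-0.029·64.84)²) = √(937.15577 + 3.53575) = 30.671 km
  → nearest: B (27.153 km)
R at 54.371°N, 37.070°E:
  A: √((0.492·111.32)² + (0.416·64.84)²) = √(2999.69156 + 727.56647) = 61.051 km
  B: √((0.295·111.32)² + (0.265·64.84)²) = √(1078.42619 + 295.24174) = 37.063 km
  C: √((0.164·111.32)² + (-0.102·64.84)²) = √(333.29906 + 43.74076) = 19.418 km
  → nearest: C (19.418 km)
S at 54.644°N, 37.260°E:
  A: √((0.219·111.32)² + (0.226·64.84)²) = √(594.33954 + 214.73503) = 28.444 km
  B: √((0.022·111.32)² + (0.075·64.84)²) = √(5.99780 + 23.64877) = 5.445 km
  C: √((-0.109·111.32)² + (-0.292·64.84)²) = √(147.23104 + 358.46909) = 22.488 km
  → nearest: B (5.445 km)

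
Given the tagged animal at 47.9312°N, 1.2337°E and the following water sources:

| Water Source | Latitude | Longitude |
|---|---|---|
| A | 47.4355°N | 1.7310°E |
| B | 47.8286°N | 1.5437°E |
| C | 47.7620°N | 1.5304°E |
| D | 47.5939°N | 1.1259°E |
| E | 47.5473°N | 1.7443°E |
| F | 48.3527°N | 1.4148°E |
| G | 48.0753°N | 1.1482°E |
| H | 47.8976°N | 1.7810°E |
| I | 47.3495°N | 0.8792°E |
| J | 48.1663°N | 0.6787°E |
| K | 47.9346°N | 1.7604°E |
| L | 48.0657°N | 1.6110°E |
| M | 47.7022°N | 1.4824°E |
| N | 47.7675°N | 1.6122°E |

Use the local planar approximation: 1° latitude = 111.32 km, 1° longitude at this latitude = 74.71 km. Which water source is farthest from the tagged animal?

Distances from 47.9312°N, 1.2337°E:
A: √((-0.4957·111.32)² + (0.4973·74.71)²) = √(3044.978518 + 1380.366438) = 66.5233 km
B: √((-0.1026·111.32)² + (0.3100·74.71)²) = √(130.449109 + 536.390232) = 25.8232 km
C: √((-0.1692·111.32)² + (0.2967·74.71)²) = √(354.770184 + 491.351816) = 29.0882 km
D: √((-0.3373·111.32)² + (-0.1078·74.71)²) = √(1409.870027 + 64.862696) = 38.4022 km
E: √((-0.3839·111.32)² + (0.5106·74.71)²) = √(1826.344157 + 1455.187963) = 57.2847 km
F: √((0.4215·111.32)² + (0.1811·74.71)²) = √(2201.615901 + 183.060386) = 48.8331 km
G: √((0.1441·111.32)² + (-0.0855·74.71)²) = √(257.320482 + 40.802775) = 17.2662 km
H: √((-0.0336·111.32)² + (0.5473·74.71)²) = √(13.990233 + 1671.892575) = 41.0595 km
I: √((-0.5817·111.32)² + (-0.3545·74.71)²) = √(4193.189821 + 701.439069) = 69.9616 km
J: √((0.2351·111.32)² + (-0.5550·74.71)²) = √(684.938619 + 1719.267442) = 49.0327 km
K: √((0.0034·111.32)² + (0.5267·74.71)²) = √(0.143253 + 1548.403376) = 39.3516 km
L: √((0.1345·111.32)² + (0.3773·74.71)²) = √(224.176954 + 794.568023) = 31.9178 km
M: √((-0.2290·111.32)² + (0.2487·74.71)²) = √(649.856340 + 345.230409) = 31.5450 km
N: √((-0.1637·111.32)² + (0.3785·74.71)²) = √(332.080790 + 799.630297) = 33.6409 km
Maximum: I at 69.9616 km.

I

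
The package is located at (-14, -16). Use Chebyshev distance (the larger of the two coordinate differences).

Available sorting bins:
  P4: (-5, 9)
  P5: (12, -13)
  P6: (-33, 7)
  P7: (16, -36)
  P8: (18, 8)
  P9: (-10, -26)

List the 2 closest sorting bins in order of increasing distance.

P9, P6

Distances from (-14, -16):
P4: max(|9|, |25|) = 25
P5: max(|26|, |3|) = 26
P6: max(|-19|, |23|) = 23
P7: max(|30|, |-20|) = 30
P8: max(|32|, |24|) = 32
P9: max(|4|, |-10|) = 10
Sorted: P9 (10) < P6 (23) < P4 (25) < P5 (26) < …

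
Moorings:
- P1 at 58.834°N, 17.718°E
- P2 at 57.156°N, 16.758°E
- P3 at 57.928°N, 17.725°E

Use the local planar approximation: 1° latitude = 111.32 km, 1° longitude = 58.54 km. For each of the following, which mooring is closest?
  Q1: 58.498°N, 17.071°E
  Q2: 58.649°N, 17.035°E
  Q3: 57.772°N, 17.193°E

Q1 at 58.498°N, 17.071°E:
  P1: √((0.336·111.32)² + (0.647·58.54)²) = √(1399.02331 + 1434.54441) = 53.231 km
  P2: √((-1.342·111.32)² + (-0.313·58.54)²) = √(22317.80235 + 335.73306) = 150.511 km
  P3: √((-0.570·111.32)² + (0.654·58.54)²) = √(4026.20707 + 1465.75348) = 74.108 km
  → nearest: P1 (53.231 km)
Q2 at 58.649°N, 17.035°E:
  P1: √((0.185·111.32)² + (0.683·58.54)²) = √(424.12107 + 1598.62590) = 44.975 km
  P2: √((-1.493·111.32)² + (-0.277·58.54)²) = √(27622.69262 + 262.94503) = 166.990 km
  P3: √((-0.721·111.32)² + (0.690·58.54)²) = √(6441.94370 + 1631.56213) = 89.853 km
  → nearest: P1 (44.975 km)
Q3 at 57.772°N, 17.193°E:
  P1: √((1.062·111.32)² + (0.525·58.54)²) = √(13976.40345 + 944.54802) = 122.151 km
  P2: √((-0.616·111.32)² + (-0.435·58.54)²) = √(4702.27279 + 648.46113) = 73.149 km
  P3: √((0.156·111.32)² + (0.532·58.54)²) = √(301.57518 + 969.90389) = 35.658 km
  → nearest: P3 (35.658 km)

Q1→P1; Q2→P1; Q3→P3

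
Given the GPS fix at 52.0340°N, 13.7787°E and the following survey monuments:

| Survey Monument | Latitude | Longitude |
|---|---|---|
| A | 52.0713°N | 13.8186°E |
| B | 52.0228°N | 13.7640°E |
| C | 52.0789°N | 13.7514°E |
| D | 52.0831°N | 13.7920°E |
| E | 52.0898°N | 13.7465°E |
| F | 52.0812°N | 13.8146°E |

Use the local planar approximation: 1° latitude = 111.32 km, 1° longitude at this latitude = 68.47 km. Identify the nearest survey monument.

B

Distances from 52.0340°N, 13.7787°E:
A: 4.9704 km
B: 1.6024 km
C: 5.3364 km
D: 5.5412 km
E: 6.5913 km
F: 5.8008 km
Minimum: B at 1.6024 km.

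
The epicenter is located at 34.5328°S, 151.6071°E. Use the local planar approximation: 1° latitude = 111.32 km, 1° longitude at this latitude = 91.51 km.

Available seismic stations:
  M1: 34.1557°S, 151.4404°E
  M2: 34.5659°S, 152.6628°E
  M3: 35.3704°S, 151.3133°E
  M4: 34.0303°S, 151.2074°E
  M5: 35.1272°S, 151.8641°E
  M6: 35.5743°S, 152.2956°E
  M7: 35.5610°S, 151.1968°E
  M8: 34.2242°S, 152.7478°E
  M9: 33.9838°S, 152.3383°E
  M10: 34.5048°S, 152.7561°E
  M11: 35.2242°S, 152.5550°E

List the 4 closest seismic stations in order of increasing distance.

Distances from 34.5328°S, 151.6071°E:
M1: √((0.3771·111.32)² + (-0.1667·91.51)²) = √(1762.217299 + 232.706391) = 44.6646 km
M2: √((-0.0331·111.32)² + (1.0557·91.51)²) = √(13.576955 + 9332.933123) = 96.6774 km
M3: √((-0.8376·111.32)² + (-0.2938·91.51)²) = √(8694.001938 + 722.837531) = 97.0404 km
M4: √((0.5025·111.32)² + (-0.3997·91.51)²) = √(3129.093407 + 1337.843790) = 66.8351 km
M5: √((-0.5944·111.32)² + (0.2570·91.51)²) = √(4378.284685 + 553.099617) = 70.2238 km
M6: √((-1.0415·111.32)² + (0.6885·91.51)²) = √(13442.032586 + 3969.584031) = 131.9531 km
M7: √((-1.0282·111.32)² + (-0.4103·91.51)²) = √(13100.913959 + 1409.743642) = 120.4602 km
M8: √((0.3086·111.32)² + (1.1407·91.51)²) = √(1180.152794 + 10896.323633) = 109.8930 km
M9: √((0.5490·111.32)² + (0.7312·91.51)²) = √(3735.004112 + 4477.230732) = 90.6214 km
M10: √((0.0280·111.32)² + (1.1490·91.51)²) = √(9.715440 + 11055.468922) = 105.1912 km
M11: √((-0.6914·111.32)² + (0.9479·91.51)²) = √(5923.864904 + 7524.231640) = 115.9659 km
Sorted: M1 (44.6646 km) < M4 (66.8351 km) < M5 (70.2238 km) < M9 (90.6214 km) < M2 (96.6774 km) < M3 (97.0404 km) < …

M1, M4, M5, M9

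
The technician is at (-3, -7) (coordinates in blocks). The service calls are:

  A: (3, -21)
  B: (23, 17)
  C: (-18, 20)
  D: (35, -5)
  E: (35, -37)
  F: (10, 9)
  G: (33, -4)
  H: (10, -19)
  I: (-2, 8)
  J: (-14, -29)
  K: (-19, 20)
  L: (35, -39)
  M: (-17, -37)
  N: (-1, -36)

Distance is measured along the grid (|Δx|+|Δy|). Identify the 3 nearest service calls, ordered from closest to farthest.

I, A, H

Distances from (-3, -7):
A: 20 blocks
B: 50 blocks
C: 42 blocks
D: 40 blocks
E: 68 blocks
F: 29 blocks
G: 39 blocks
H: 25 blocks
I: 16 blocks
J: 33 blocks
K: 43 blocks
L: 70 blocks
M: 44 blocks
N: 31 blocks
Sorted: I (16 blocks) < A (20 blocks) < H (25 blocks) < F (29 blocks) < N (31 blocks) < …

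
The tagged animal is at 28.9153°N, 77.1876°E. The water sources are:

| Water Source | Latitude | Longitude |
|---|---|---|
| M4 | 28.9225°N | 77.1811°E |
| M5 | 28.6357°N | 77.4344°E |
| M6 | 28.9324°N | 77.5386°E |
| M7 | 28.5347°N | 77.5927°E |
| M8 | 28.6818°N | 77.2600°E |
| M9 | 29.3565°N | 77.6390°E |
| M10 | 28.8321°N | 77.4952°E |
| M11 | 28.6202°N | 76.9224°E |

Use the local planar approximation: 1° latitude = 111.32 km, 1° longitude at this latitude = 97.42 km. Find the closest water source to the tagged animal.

M4

Distances from 28.9153°N, 77.1876°E:
M4: √((0.0072·111.32)² + (-0.0065·97.42)²) = √(0.642409 + 0.400980) = 1.0215 km
M5: √((-0.2796·111.32)² + (0.2468·97.42)²) = √(968.770107 + 578.078159) = 39.3300 km
M6: √((0.0171·111.32)² + (0.3510·97.42)²) = √(3.623586 + 1169.258359) = 34.2474 km
M7: √((-0.3806·111.32)² + (0.4051·97.42)²) = √(1795.080641 + 1557.473754) = 57.9012 km
M8: √((-0.2335·111.32)² + (0.0724·97.42)²) = √(675.647486 + 49.747743) = 26.9332 km
M9: √((0.4412·111.32)² + (0.4514·97.42)²) = √(2412.222716 + 1933.834750) = 65.9246 km
M10: √((-0.0832·111.32)² + (0.3076·97.42)²) = √(85.781384 + 897.984649) = 31.3650 km
M11: √((-0.2951·111.32)² + (-0.2652·97.42)²) = √(1079.157453 + 667.487735) = 41.7929 km
Minimum: M4 at 1.0215 km.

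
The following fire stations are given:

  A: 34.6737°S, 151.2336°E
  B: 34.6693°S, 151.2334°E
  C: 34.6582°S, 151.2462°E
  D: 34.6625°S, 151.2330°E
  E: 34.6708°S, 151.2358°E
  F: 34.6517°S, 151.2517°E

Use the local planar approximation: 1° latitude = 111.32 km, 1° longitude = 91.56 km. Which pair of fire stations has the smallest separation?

Pairwise distances:
A–B: √((0.0044·111.32)² + (-0.0002·91.56)²) = √(0.239912 + 0.000335) = 0.4902 km
A–C: √((0.0155·111.32)² + (0.0126·91.56)²) = √(2.977212 + 1.330922) = 2.0756 km
A–D: √((0.0112·111.32)² + (-0.0006·91.56)²) = √(1.554470 + 0.003018) = 1.2480 km
A–E: √((0.0029·111.32)² + (0.0022·91.56)²) = √(0.104218 + 0.040575) = 0.3805 km
A–F: √((0.0220·111.32)² + (0.0181·91.56)²) = √(5.997797 + 2.746431) = 2.9571 km
B–C: √((0.0111·111.32)² + (0.0128·91.56)²) = √(1.526836 + 1.373509) = 1.7030 km
B–D: √((0.0068·111.32)² + (-0.0004·91.56)²) = √(0.573013 + 0.001341) = 0.7579 km
B–E: √((-0.0015·111.32)² + (0.0024·91.56)²) = √(0.027882 + 0.048287) = 0.2760 km
B–F: √((0.0176·111.32)² + (0.0183·91.56)²) = √(3.838590 + 2.807461) = 2.5780 km
C–D: √((-0.0043·111.32)² + (-0.0132·91.56)²) = √(0.229131 + 1.460695) = 1.2999 km
C–E: √((-0.0126·111.32)² + (-0.0104·91.56)²) = √(1.967377 + 0.906731) = 1.6953 km
C–F: √((0.0065·111.32)² + (0.0055·91.56)²) = √(0.523568 + 0.253593) = 0.8816 km
D–E: √((-0.0083·111.32)² + (0.0028·91.56)²) = √(0.853695 + 0.065725) = 0.9589 km
D–F: √((0.0108·111.32)² + (0.0187·91.56)²) = √(1.445419 + 2.931533) = 2.0921 km
E–F: √((0.0191·111.32)² + (0.0159·91.56)²) = √(4.520777 + 2.119365) = 2.5768 km
Closest pair: B–E at 0.2760 km.

B and E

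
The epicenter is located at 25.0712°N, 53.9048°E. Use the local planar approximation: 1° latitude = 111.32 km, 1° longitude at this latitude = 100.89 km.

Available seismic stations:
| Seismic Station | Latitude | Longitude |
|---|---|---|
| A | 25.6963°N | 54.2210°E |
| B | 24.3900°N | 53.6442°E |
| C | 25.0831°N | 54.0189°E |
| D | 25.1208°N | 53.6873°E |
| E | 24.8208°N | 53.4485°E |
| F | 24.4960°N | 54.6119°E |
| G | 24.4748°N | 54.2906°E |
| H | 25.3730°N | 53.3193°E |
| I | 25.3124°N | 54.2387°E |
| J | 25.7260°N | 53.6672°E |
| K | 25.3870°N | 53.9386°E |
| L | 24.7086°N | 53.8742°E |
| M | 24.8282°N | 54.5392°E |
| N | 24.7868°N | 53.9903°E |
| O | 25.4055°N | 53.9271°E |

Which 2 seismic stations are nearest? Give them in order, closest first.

Distances from 25.0712°N, 53.9048°E:
A: 76.5502 km
B: 80.2598 km
C: 11.5875 km
D: 22.6276 km
E: 53.8174 km
F: 95.8608 km
G: 76.9599 km
H: 67.9567 km
I: 43.0786 km
J: 76.7328 km
K: 35.3199 km
L: 40.4825 km
M: 69.4862 km
N: 32.8135 km
O: 37.2822 km
Sorted: C (11.5875 km) < D (22.6276 km) < N (32.8135 km) < K (35.3199 km) < …

C, D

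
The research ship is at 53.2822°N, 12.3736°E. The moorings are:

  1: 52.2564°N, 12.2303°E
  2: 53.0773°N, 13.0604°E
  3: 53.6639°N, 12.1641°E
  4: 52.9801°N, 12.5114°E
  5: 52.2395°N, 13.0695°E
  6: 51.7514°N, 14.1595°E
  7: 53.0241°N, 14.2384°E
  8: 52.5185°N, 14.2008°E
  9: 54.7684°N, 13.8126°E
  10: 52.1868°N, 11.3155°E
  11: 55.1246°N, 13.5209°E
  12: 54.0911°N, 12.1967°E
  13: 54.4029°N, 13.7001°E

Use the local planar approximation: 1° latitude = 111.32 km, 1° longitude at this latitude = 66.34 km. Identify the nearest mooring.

4

Distances from 53.2822°N, 12.3736°E:
1: 114.5871 km
2: 50.9529 km
3: 44.7061 km
4: 34.8501 km
5: 124.9173 km
6: 207.5471 km
7: 127.0035 km
8: 148.0574 km
9: 191.0102 km
10: 140.7004 km
11: 218.7633 km
12: 90.8083 km
13: 152.6700 km
Minimum: 4 at 34.8501 km.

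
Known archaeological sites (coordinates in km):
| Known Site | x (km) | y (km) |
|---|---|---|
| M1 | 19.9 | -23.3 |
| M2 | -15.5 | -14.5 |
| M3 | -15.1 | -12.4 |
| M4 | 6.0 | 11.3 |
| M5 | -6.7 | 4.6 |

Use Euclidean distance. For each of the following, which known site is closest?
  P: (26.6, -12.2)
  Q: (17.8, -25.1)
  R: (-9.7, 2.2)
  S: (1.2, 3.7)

P at (26.6, -12.2):
  M1: 13.0 km
  M2: 42.2 km
  M3: 41.7 km
  M4: 31.3 km
  M5: 37.3 km
  → nearest: M1 (13.0 km)
Q at (17.8, -25.1):
  M1: 2.8 km
  M2: 34.9 km
  M3: 35.3 km
  M4: 38.3 km
  M5: 38.5 km
  → nearest: M1 (2.8 km)
R at (-9.7, 2.2):
  M1: 39.1 km
  M2: 17.7 km
  M3: 15.6 km
  M4: 18.1 km
  M5: 3.8 km
  → nearest: M5 (3.8 km)
S at (1.2, 3.7):
  M1: 32.8 km
  M2: 24.7 km
  M3: 22.9 km
  M4: 9.0 km
  M5: 8.0 km
  → nearest: M5 (8.0 km)

P→M1; Q→M1; R→M5; S→M5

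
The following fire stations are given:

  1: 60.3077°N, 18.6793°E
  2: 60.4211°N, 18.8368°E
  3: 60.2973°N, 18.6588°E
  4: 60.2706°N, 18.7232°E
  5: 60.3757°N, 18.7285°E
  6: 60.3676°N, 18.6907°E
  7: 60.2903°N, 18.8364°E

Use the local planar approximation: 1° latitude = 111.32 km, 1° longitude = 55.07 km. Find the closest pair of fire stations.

1 and 3

Pairwise distances:
1–3: 1.6170 km
5–6: 2.2685 km
3–4: 4.6273 km
1–4: 4.7855 km
4–7: 6.6084 km
1–6: 6.6976 km
2–5: 7.8174 km
3–6: 8.0205 km
1–5: 8.0400 km
1–7: 8.8657 km
3–5: 9.5343 km
3–7: 9.8114 km
2–6: 10.0102 km
4–6: 10.9454 km
5–7: 11.2110 km
4–5: 11.7034 km
6–7: 11.7655 km
2–7: 14.5607 km
1–2: 15.3163 km
2–3: 16.9120 km
2–4: 17.8836 km
Closest pair: 1–3 at 1.6170 km.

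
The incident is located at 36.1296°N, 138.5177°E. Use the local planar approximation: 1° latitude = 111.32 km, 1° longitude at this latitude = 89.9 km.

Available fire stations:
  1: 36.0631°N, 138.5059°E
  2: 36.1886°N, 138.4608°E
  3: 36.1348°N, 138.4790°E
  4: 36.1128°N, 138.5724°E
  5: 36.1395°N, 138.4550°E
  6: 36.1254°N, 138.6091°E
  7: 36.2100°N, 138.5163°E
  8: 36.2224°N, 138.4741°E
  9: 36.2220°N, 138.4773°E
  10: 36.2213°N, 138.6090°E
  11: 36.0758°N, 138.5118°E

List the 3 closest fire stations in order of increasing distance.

Distances from 36.1296°N, 138.5177°E:
1: √((-0.0665·111.32)² + (-0.0118·89.9)²) = √(54.801152 + 1.125339) = 7.4784 km
2: √((0.0590·111.32)² + (-0.0569·89.9)²) = √(43.137048 + 26.166396) = 8.3249 km
3: √((0.0052·111.32)² + (-0.0387·89.9)²) = √(0.335084 + 12.104346) = 3.5270 km
4: √((-0.0168·111.32)² + (0.0547·89.9)²) = √(3.497558 + 24.182101) = 5.2611 km
5: √((0.0099·111.32)² + (-0.0627·89.9)²) = √(1.214554 + 31.772725) = 5.7435 km
6: √((-0.0042·111.32)² + (0.0914·89.9)²) = √(0.218597 + 67.516788) = 8.2302 km
7: √((0.0804·111.32)² + (-0.0014·89.9)²) = √(80.104791 + 0.015841) = 8.9510 km
8: √((0.0928·111.32)² + (-0.0436·89.9)²) = √(106.719148 + 15.363578) = 11.0491 km
9: √((0.0924·111.32)² + (-0.0404·89.9)²) = √(105.801138 + 13.191133) = 10.9084 km
10: √((0.0917·111.32)² + (0.0913·89.9)²) = √(104.204162 + 67.369130) = 13.0986 km
11: √((-0.0538·111.32)² + (-0.0059·89.9)²) = √(35.868313 + 0.281335) = 6.0125 km
Sorted: 3 (3.5270 km) < 4 (5.2611 km) < 5 (5.7435 km) < 11 (6.0125 km) < 1 (7.4784 km) < …

3, 4, 5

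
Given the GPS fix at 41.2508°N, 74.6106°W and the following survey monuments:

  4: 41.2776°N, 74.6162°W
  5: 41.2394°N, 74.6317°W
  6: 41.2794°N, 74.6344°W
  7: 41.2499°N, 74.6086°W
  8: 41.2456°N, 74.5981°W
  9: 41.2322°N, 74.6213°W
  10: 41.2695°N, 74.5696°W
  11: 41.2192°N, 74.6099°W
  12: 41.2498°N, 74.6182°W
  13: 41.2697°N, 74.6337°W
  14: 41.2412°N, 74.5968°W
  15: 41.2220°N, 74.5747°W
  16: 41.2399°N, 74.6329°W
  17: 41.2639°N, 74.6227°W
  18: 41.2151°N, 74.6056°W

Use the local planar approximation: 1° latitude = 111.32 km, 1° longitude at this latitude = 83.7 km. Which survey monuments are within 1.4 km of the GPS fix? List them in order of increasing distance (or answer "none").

7, 12, 8

Distances from 41.2508°N, 74.6106°W:
4: 3.0200 km
5: 2.1747 km
6: 3.7556 km
7: 0.1951 km
8: 1.1957 km
9: 2.2559 km
10: 4.0137 km
11: 3.5182 km
12: 0.6458 km
13: 2.8574 km
14: 1.5736 km
15: 4.3940 km
16: 2.2262 km
17: 1.7755 km
18: 3.9961 km
Threshold 1.4 km: 7 (0.1951 km), 12 (0.6458 km), 8 (1.1957 km) are within range.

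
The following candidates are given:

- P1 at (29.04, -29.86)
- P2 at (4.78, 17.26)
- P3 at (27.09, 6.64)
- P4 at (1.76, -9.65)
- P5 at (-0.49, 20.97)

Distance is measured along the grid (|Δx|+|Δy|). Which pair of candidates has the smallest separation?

P2 and P5

Pairwise distances:
P2–P5: 8.98
P2–P4: 29.93
P4–P5: 32.87
P2–P3: 32.93
P1–P3: 38.45
P3–P4: 41.62
P3–P5: 41.91
P1–P4: 47.49
P1–P2: 71.38
P1–P5: 80.36
Closest pair: P2–P5 at 8.98.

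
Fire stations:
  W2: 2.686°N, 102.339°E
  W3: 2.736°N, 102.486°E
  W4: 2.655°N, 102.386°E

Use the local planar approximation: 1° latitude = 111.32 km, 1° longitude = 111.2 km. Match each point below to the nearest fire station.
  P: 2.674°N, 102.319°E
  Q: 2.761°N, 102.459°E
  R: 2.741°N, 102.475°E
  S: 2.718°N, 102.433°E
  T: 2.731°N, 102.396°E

P→W2; Q→W3; R→W3; S→W3; T→W2

P at 2.674°N, 102.319°E:
  W2: √((0.012·111.32)² + (0.020·111.2)²) = √(1.78447 + 4.94618) = 2.594 km
  W3: √((0.062·111.32)² + (0.167·111.2)²) = √(47.63540 + 344.85976) = 19.811 km
  W4: √((-0.019·111.32)² + (0.067·111.2)²) = √(4.47356 + 55.50846) = 7.745 km
  → nearest: W2 (2.594 km)
Q at 2.761°N, 102.459°E:
  W2: √((-0.075·111.32)² + (-0.120·111.2)²) = √(69.70580 + 178.06234) = 15.741 km
  W3: √((-0.025·111.32)² + (0.027·111.2)²) = √(7.74509 + 9.01441) = 4.094 km
  W4: √((-0.106·111.32)² + (-0.073·111.2)²) = √(139.23811 + 65.89543) = 14.322 km
  → nearest: W3 (4.094 km)
R at 2.741°N, 102.475°E:
  W2: √((-0.055·111.32)² + (-0.136·111.2)²) = √(37.48623 + 228.71118) = 16.316 km
  W3: √((-0.005·111.32)² + (0.011·111.2)²) = √(0.30980 + 1.49622) = 1.344 km
  W4: √((-0.086·111.32)² + (-0.089·111.2)²) = √(91.65229 + 97.94665) = 13.769 km
  → nearest: W3 (1.344 km)
S at 2.718°N, 102.433°E:
  W2: √((-0.032·111.32)² + (-0.094·111.2)²) = √(12.68955 + 109.26103) = 11.043 km
  W3: √((0.018·111.32)² + (0.053·111.2)²) = √(4.01505 + 34.73452) = 6.225 km
  W4: √((-0.063·111.32)² + (-0.047·111.2)²) = √(49.18441 + 27.31526) = 8.746 km
  → nearest: W3 (6.225 km)
T at 2.731°N, 102.396°E:
  W2: √((-0.045·111.32)² + (-0.057·111.2)²) = √(25.09409 + 40.17531) = 8.079 km
  W3: √((0.005·111.32)² + (0.090·111.2)²) = √(0.30980 + 100.16006) = 10.023 km
  W4: √((-0.076·111.32)² + (-0.010·111.2)²) = √(71.57701 + 1.23654) = 8.533 km
  → nearest: W2 (8.079 km)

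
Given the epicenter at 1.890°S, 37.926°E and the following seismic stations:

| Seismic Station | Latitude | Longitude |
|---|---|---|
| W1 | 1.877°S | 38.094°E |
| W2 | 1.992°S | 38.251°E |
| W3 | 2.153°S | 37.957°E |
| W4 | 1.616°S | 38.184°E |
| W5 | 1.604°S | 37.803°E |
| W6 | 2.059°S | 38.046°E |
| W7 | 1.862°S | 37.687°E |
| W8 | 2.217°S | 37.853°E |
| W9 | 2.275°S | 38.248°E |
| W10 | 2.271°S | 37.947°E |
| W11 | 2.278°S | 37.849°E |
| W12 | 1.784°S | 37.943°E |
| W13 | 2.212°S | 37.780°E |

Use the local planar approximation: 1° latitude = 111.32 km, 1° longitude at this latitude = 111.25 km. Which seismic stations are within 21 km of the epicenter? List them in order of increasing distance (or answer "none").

Distances from 1.890°S, 37.926°E:
W1: √((0.013·111.32)² + (0.168·111.25)²) = √(2.09427 + 349.31610) = 18.746 km
W2: √((-0.102·111.32)² + (0.325·111.25)²) = √(128.92785 + 1307.27441) = 37.897 km
W3: √((-0.263·111.32)² + (0.031·111.25)²) = √(857.15210 + 11.89388) = 29.480 km
W4: √((0.274·111.32)² + (0.258·111.25)²) = √(930.35248 + 823.83351) = 41.883 km
W5: √((0.286·111.32)² + (-0.123·111.25)²) = √(1013.62768 + 187.24501) = 34.654 km
W6: √((-0.169·111.32)² + (0.120·111.25)²) = √(353.93198 + 178.22250) = 23.068 km
W7: √((0.028·111.32)² + (-0.239·111.25)²) = √(9.71544 + 706.96163) = 26.771 km
W8: √((-0.327·111.32)² + (-0.073·111.25)²) = √(1325.07939 + 65.95470) = 37.297 km
W9: √((-0.385·111.32)² + (0.322·111.25)²) = √(1836.82531 + 1283.25151) = 55.858 km
W10: √((-0.381·111.32)² + (0.021·111.25)²) = √(1798.85578 + 5.45806) = 42.477 km
W11: √((-0.388·111.32)² + (-0.077·111.25)²) = √(1865.56269 + 73.38064) = 44.033 km
W12: √((0.106·111.32)² + (0.017·111.25)²) = √(139.23811 + 3.57683) = 11.951 km
W13: √((-0.322·111.32)² + (-0.146·111.25)²) = √(1284.86689 + 263.81881) = 39.353 km
Threshold 21 km: W12 (11.951 km), W1 (18.746 km) are within range.

W12, W1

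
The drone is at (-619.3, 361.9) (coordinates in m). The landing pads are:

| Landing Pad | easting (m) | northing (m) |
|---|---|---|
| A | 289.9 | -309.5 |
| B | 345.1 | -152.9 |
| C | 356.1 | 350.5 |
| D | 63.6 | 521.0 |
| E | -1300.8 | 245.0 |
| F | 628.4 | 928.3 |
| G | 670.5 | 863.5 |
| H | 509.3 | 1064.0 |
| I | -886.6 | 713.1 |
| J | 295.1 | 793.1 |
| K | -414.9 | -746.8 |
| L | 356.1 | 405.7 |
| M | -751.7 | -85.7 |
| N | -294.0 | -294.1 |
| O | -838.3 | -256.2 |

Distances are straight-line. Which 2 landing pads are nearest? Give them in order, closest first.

Distances from (-619.3, 361.9):
A: 1130.2 m
B: 1093.2 m
C: 975.5 m
D: 701.2 m
E: 691.5 m
F: 1370.2 m
G: 1383.9 m
H: 1329.2 m
I: 441.4 m
J: 1011.0 m
K: 1127.4 m
L: 976.4 m
M: 466.8 m
N: 732.2 m
O: 655.8 m
Sorted: I (441.4 m) < M (466.8 m) < O (655.8 m) < E (691.5 m) < …

I, M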